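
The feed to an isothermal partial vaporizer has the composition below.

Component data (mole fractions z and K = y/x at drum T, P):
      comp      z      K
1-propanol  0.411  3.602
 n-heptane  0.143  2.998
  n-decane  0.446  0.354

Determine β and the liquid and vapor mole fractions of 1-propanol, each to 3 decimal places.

β = 0.674, x_1-propanol = 0.149, y_1-propanol = 0.538

Newton–Raphson from β = 0.5:
  β = 0.500: g = 0.1821, g' = -1.075 → β = 0.669
  β = 0.669: g = 0.0046, g' = -1.052 → β = 0.674
Converged at β = 0.674.
Compositions from xᵢ = zᵢ/(1+β(Kᵢ−1)), yᵢ = Kᵢxᵢ:
  1-propanol: x = 0.149, y = 0.538
  n-heptane: x = 0.061, y = 0.183
  n-decane: x = 0.790, y = 0.280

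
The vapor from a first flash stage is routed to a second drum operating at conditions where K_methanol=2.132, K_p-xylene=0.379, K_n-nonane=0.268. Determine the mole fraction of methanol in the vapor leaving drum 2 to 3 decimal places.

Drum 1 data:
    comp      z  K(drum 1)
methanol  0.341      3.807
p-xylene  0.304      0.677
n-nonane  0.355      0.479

Drum 1:
Let ψ₁ = V/F and solve Σ zᵢ(Kᵢ−1)/(1+ψ₁(Kᵢ−1)) = 0.
Check two-phase: ΣzᵢKᵢ = 1.674 > 1 and Σzᵢ/Kᵢ = 1.280 > 1, so g(0) = 0.674 > 0 and g(1) = -0.280 < 0.
Newton iteration, ψ₁⁰ = 0.5:
  ψ₁ = 0.500: g = 0.0310, g' = -0.686 → ψ₁ = 0.545
  ψ₁ = 0.545: g = 0.0008, g' = -0.654 → ψ₁ = 0.546
Converged at ψ₁ = 0.546.
Drum-1 compositions:
  methanol: x = 0.135, y = 0.512
  p-xylene: x = 0.369, y = 0.250
  n-nonane: x = 0.496, y = 0.238
Drum-2 feed = drum-1 vapor: z₂ = (0.5124, 0.2499, 0.2377).
Drum 2:
Let ψ₂ = V/F and solve Σ zᵢ(Kᵢ−1)/(1+ψ₂(Kᵢ−1)) = 0.
Check two-phase: ΣzᵢKᵢ = 1.251 > 1 and Σzᵢ/Kᵢ = 1.787 > 1, so g(0) = 0.251 > 0 and g(1) = -0.787 < 0.
Newton iteration, ψ₂⁰ = 0.5:
  ψ₂ = 0.500: g = -0.1292, g' = -0.787 → ψ₂ = 0.336
  ψ₂ = 0.336: g = -0.0067, g' = -0.722 → ψ₂ = 0.327
Converged at ψ₂ = 0.327.
  methanol: x = 0.374, y = 0.797
  p-xylene: x = 0.314, y = 0.119
  n-nonane: x = 0.312, y = 0.084

y_methanol (drum 2) = 0.797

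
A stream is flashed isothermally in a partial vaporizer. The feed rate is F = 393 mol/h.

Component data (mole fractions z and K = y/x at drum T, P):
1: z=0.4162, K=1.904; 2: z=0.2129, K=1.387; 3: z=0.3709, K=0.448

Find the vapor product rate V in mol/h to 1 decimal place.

V = 240.2 mol/h

Newton iteration, V/F⁰ = 0.5:
  V/F = 0.5000: g = 0.04537, g' = -0.3993 → V/F = 0.6136
  V/F = 0.6136: g = -0.00102, g' = -0.4200 → V/F = 0.6112
Converged at V/F = 0.6112.
Then V = V/F·F = 0.6112·393 = 240.2 mol/h and L = F − V = 152.8 mol/h.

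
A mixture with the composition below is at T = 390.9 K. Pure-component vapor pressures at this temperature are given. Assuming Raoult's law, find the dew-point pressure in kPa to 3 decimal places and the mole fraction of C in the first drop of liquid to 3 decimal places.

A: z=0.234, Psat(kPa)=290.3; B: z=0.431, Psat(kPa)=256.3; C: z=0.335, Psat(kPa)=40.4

Pdew = 92.766 kPa, x_C = 0.769

At the dew point ψ → 1, so Σzᵢ/Kᵢ = 1 with Kᵢ = Pᵢˢᵃᵗ/P ⇒ 1/P = Σzᵢ/Pᵢˢᵃᵗ.
1/P = 0.234/290.3 + 0.431/256.3 + 0.335/40.4 = 0.010780 ⇒ P = 92.766 kPa
xᵢ = zᵢP/Pᵢˢᵃᵗ ⇒ x_C = 0.335·92.766/40.4 = 0.769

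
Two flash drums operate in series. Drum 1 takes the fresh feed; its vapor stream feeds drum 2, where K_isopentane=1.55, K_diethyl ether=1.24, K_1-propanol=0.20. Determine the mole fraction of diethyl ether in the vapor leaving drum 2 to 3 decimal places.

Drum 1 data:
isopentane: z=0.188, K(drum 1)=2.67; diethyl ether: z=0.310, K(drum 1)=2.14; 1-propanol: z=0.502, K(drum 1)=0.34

y_diethyl ether (drum 2) = 0.534

Drum 1:
Material balance + equilibrium reduce to Σ zᵢ(Kᵢ−1)/(1+ψ₁(Kᵢ−1)) = 0.
Feasibility: ΣzᵢKᵢ = 1.336, Σzᵢ/Kᵢ = 1.692 — both > 1, two phases present.
Newton iteration, ψ₁⁰ = 0.5:
  ψ₁ = 0.500: g = -0.0983, g' = -0.806 → ψ₁ = 0.378
  ψ₁ = 0.378: g = -0.0021, g' = -0.782 → ψ₁ = 0.375
Converged at ψ₁ = 0.375.
Drum-1 compositions:
  isopentane: x = 0.116, y = 0.309
  diethyl ether: x = 0.217, y = 0.465
  1-propanol: x = 0.667, y = 0.227
Drum-2 feed = drum-1 vapor: z₂ = (0.3085, 0.4646, 0.2269).
Drum 2:
Material balance + equilibrium reduce to Σ zᵢ(Kᵢ−1)/(1+ψ₂(Kᵢ−1)) = 0.
Check two-phase: ΣzᵢKᵢ = 1.100 > 1 and Σzᵢ/Kᵢ = 1.708 > 1, so g(0) = 0.100 > 0 and g(1) = -0.708 < 0.
Iterate (Newton) starting at ψ₂ = 0.66:
  ψ₂ = 0.660: g = -0.1638, g' = -0.722 → ψ₂ = 0.433
  ψ₂ = 0.433: g = -0.0397, g' = -0.423 → ψ₂ = 0.339
  ψ₂ = 0.339: g = -0.0030, g' = -0.363 → ψ₂ = 0.331
Converged at ψ₂ = 0.331.
  isopentane: x = 0.261, y = 0.405
  diethyl ether: x = 0.430, y = 0.534
  1-propanol: x = 0.309, y = 0.062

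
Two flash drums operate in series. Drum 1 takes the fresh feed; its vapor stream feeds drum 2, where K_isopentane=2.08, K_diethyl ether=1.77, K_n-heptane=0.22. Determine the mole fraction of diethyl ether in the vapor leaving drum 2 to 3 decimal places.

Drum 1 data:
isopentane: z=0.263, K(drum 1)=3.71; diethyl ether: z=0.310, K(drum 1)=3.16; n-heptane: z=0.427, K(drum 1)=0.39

Drum 1:
Rachford–Rice: g(ψ₁) = Σ zᵢ(Kᵢ−1)/(1+ψ₁(Kᵢ−1)) = 0.
Feasibility: ΣzᵢKᵢ = 2.122, Σzᵢ/Kᵢ = 1.264 — both > 1, two phases present.
Iterate (Newton) starting at ψ₁ = 0.48:
  ψ₁ = 0.480: g = 0.2702, g' = -1.031 → ψ₁ = 0.742
  ψ₁ = 0.742: g = 0.0181, g' = -0.957 → ψ₁ = 0.761
Converged at ψ₁ = 0.761.
Drum-1 compositions:
  isopentane: x = 0.086, y = 0.319
  diethyl ether: x = 0.117, y = 0.371
  n-heptane: x = 0.797, y = 0.311
Drum-2 feed = drum-1 vapor: z₂ = (0.3187, 0.3706, 0.3108).
Drum 2:
Material balance + equilibrium reduce to Σ zᵢ(Kᵢ−1)/(1+ψ₂(Kᵢ−1)) = 0.
Check two-phase: ΣzᵢKᵢ = 1.387 > 1 and Σzᵢ/Kᵢ = 1.775 > 1, so g(0) = 0.387 > 0 and g(1) = -0.775 < 0.
Newton iteration, ψ₂⁰ = 0.5:
  ψ₂ = 0.500: g = 0.0321, g' = -0.779 → ψ₂ = 0.541
  ψ₂ = 0.541: g = -0.0009, g' = -0.824 → ψ₂ = 0.540
Converged at ψ₂ = 0.540.
  isopentane: x = 0.201, y = 0.419
  diethyl ether: x = 0.262, y = 0.463
  n-heptane: x = 0.537, y = 0.118

y_diethyl ether (drum 2) = 0.463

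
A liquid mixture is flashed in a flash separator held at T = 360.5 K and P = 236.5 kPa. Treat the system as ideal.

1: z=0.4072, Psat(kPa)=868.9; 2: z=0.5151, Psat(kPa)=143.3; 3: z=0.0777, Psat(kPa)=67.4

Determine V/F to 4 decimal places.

Raoult's law: Kᵢ = Pᵢˢᵃᵗ/P = Pᵢˢᵃᵗ/236.5.
  K_1 = 868.9/236.5 = 3.673996, K_2 = 143.3/236.5 = 0.605920, K_3 = 67.4/236.5 = 0.284989
Newton–Raphson from V/F = 0.62:
  V/F = 0.6200: g = 0.04125, g' = -0.6804 → V/F = 0.6806
  V/F = 0.6806: g = 0.00050, g' = -0.6663 → V/F = 0.6814
Converged at V/F = 0.6814.

V/F = 0.6814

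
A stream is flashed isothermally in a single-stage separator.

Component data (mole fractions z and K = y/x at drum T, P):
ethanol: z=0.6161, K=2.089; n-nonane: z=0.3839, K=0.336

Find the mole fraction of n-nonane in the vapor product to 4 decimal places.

y_n-nonane = 0.2087

Material balance + equilibrium reduce to Σ zᵢ(Kᵢ−1)/(1+V/F(Kᵢ−1)) = 0.
Feasibility: ΣzᵢKᵢ = 1.4160, Σzᵢ/Kᵢ = 1.4375 — both > 1, two phases present.
Newton iteration, V/F⁰ = 0.5:
  V/F = 0.5000: g = 0.05280, g' = -0.6856 → V/F = 0.5770
  V/F = 0.5770: g = -0.00121, g' = -0.7204 → V/F = 0.5753
Converged at V/F = 0.5753.
Compositions from xᵢ = zᵢ/(1+V/F(Kᵢ−1)), yᵢ = Kᵢxᵢ:
  ethanol: x = 0.3788, y = 0.7913
  n-nonane: x = 0.6212, y = 0.2087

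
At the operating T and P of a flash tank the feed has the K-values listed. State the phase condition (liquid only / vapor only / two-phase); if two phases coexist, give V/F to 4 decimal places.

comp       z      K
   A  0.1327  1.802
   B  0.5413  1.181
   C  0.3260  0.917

vapor only

ΣzᵢKᵢ = 1.1773; Σzᵢ/Kᵢ = 0.8875.
Since Σzᵢ/Kᵢ < 1 the mixture is above its dew point — single vapor phase.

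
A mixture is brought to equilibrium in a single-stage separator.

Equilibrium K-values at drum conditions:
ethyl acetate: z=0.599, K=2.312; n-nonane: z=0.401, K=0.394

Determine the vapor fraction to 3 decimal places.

Let ψ = V/F and solve Σ zᵢ(Kᵢ−1)/(1+ψ(Kᵢ−1)) = 0.
Feasibility: ΣzᵢKᵢ = 1.543, Σzᵢ/Kᵢ = 1.277 — both > 1, two phases present.
Binary case is linear: z₁(K₁−1)(1+ψ(K₂−1)) + z₂(K₂−1)(1+ψ(K₁−1)) = 0
⇒ ψ = [z₁(K₁−1)+z₂(K₂−1)] / [−(K₁−1)(K₂−1)] = 0.5429/0.7951 = 0.683

ψ = 0.683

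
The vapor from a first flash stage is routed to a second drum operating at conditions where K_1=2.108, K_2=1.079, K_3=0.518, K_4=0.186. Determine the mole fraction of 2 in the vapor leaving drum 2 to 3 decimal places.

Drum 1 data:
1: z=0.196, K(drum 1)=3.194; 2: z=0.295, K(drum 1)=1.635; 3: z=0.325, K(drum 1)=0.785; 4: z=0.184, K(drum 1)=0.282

Drum 1:
Rachford–Rice: g(ψ₁) = Σ zᵢ(Kᵢ−1)/(1+ψ₁(Kᵢ−1)) = 0.
Check two-phase: ΣzᵢKᵢ = 1.415 > 1 and Σzᵢ/Kᵢ = 1.308 > 1, so g(0) = 0.415 > 0 and g(1) = -0.308 < 0.
Newton–Raphson from ψ₁ = 0.31:
  ψ₁ = 0.310: g = 0.1677, g' = -0.591 → ψ₁ = 0.593
  ψ₁ = 0.593: g = 0.0126, g' = -0.549 → ψ₁ = 0.616
Converged at ψ₁ = 0.616.
Drum-1 compositions:
  1: x = 0.083, y = 0.266
  2: x = 0.212, y = 0.347
  3: x = 0.375, y = 0.294
  4: x = 0.330, y = 0.093
Drum-2 feed = drum-1 vapor: z₂ = (0.2662, 0.3467, 0.2941, 0.0931).
Drum 2:
Rachford–Rice: g(ψ₂) = Σ zᵢ(Kᵢ−1)/(1+ψ₂(Kᵢ−1)) = 0.
Check two-phase: ΣzᵢKᵢ = 1.105 > 1 and Σzᵢ/Kᵢ = 1.516 > 1, so g(0) = 0.105 > 0 and g(1) = -0.516 < 0.
Newton–Raphson from ψ₂ = 0.5:
  ψ₂ = 0.500: g = -0.0984, g' = -0.431 → ψ₂ = 0.272
  ψ₂ = 0.272: g = -0.0070, g' = -0.387 → ψ₂ = 0.254
Converged at ψ₂ = 0.254.
  1: x = 0.208, y = 0.438
  2: x = 0.340, y = 0.367
  3: x = 0.335, y = 0.174
  4: x = 0.117, y = 0.022

y_2 (drum 2) = 0.367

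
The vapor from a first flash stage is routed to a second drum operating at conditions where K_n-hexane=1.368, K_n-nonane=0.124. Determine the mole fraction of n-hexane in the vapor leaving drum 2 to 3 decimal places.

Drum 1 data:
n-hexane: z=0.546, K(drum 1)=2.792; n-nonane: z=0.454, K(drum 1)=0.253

y_n-hexane (drum 2) = 0.963

Drum 1:
Newton–Raphson from ψ₁ = 0.5:
  ψ₁ = 0.500: g = -0.0253, g' = -1.133 → ψ₁ = 0.478
Converged at ψ₁ = 0.478.
Drum-1 compositions:
  n-hexane: x = 0.294, y = 0.821
  n-nonane: x = 0.706, y = 0.179
Drum-2 feed = drum-1 vapor: z₂ = (0.8214, 0.1786).
Drum 2:
Let ψ₂ = V/F and solve Σ zᵢ(Kᵢ−1)/(1+ψ₂(Kᵢ−1)) = 0.
Check two-phase: ΣzᵢKᵢ = 1.146 > 1 and Σzᵢ/Kᵢ = 2.041 > 1, so g(0) = 0.146 > 0 and g(1) = -1.041 < 0.
Binary case is linear: z₁(K₁−1)(1+ψ₂(K₂−1)) + z₂(K₂−1)(1+ψ₂(K₁−1)) = 0
⇒ ψ₂ = [z₁(K₁−1)+z₂(K₂−1)] / [−(K₁−1)(K₂−1)] = 0.1459/0.3224 = 0.452
  n-hexane: x = 0.704, y = 0.963
  n-nonane: x = 0.296, y = 0.037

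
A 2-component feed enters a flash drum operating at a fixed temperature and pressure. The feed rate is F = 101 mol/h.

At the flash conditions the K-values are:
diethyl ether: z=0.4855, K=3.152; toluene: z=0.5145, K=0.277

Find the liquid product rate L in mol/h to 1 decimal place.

Binary case is linear: z₁(K₁−1)(1+ψ(K₂−1)) + z₂(K₂−1)(1+ψ(K₁−1)) = 0
⇒ ψ = [z₁(K₁−1)+z₂(K₂−1)] / [−(K₁−1)(K₂−1)] = 0.67281/1.55590 = 0.4324
Then V = ψ·F = 0.4324·101 = 43.7 mol/h and L = F − V = 57.3 mol/h.

L = 57.3 mol/h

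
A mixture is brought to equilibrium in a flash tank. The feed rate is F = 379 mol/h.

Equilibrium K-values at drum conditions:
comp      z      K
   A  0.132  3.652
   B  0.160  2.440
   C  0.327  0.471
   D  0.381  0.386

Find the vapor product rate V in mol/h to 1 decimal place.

V = 54.7 mol/h

Material balance + equilibrium reduce to Σ zᵢ(Kᵢ−1)/(1+V/F(Kᵢ−1)) = 0.
g(0) = ΣzᵢKᵢ − 1 = 0.174 and g(1) = 1 − Σzᵢ/Kᵢ = -0.783, so a root lies in (0, 1).
Newton–Raphson from V/F = 0.5:
  V/F = 0.500: g = -0.2883, g' = -0.752 → V/F = 0.117
  V/F = 0.117: g = 0.0283, g' = -1.055 → V/F = 0.143
  V/F = 0.143: g = 0.0008, g' = -0.995 → V/F = 0.144
Converged at V/F = 0.144.
Then V = V/F·F = 0.1443·379 = 54.7 mol/h and L = F − V = 324.3 mol/h.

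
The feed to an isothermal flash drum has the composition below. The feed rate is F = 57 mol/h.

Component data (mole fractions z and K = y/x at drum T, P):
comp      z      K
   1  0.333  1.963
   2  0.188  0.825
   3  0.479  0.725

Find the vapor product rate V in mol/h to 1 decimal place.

Rachford–Rice: g(ψ) = Σ zᵢ(Kᵢ−1)/(1+ψ(Kᵢ−1)) = 0.
g(0) = ΣzᵢKᵢ − 1 = 0.156 and g(1) = 1 − Σzᵢ/Kᵢ = -0.058, so a root lies in (0, 1).
Newton iteration, ψ⁰ = 0.42:
  ψ = 0.420: g = 0.0439, g' = -0.210 → ψ = 0.629
  ψ = 0.629: g = 0.0034, g' = -0.180 → ψ = 0.648
Converged at ψ = 0.648.
Then V = ψ·F = 0.6484·57 = 37.0 mol/h and L = F − V = 20.0 mol/h.

V = 37.0 mol/h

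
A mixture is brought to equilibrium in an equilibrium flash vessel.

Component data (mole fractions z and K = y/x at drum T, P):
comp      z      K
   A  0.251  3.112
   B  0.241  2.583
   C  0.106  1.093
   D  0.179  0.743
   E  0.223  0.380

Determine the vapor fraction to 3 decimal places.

Rachford–Rice: g(ψ) = Σ zᵢ(Kᵢ−1)/(1+ψ(Kᵢ−1)) = 0.
Check two-phase: ΣzᵢKᵢ = 1.737 > 1 and Σzᵢ/Kᵢ = 1.099 > 1, so g(0) = 0.737 > 0 and g(1) = -0.099 < 0.
Iterate (Newton) starting at ψ = 0.5:
  ψ = 0.500: g = 0.2270, g' = -0.649 → ψ = 0.850
  ψ = 0.850: g = 0.0105, g' = -0.656 → ψ = 0.866
Converged at ψ = 0.866.

ψ = 0.866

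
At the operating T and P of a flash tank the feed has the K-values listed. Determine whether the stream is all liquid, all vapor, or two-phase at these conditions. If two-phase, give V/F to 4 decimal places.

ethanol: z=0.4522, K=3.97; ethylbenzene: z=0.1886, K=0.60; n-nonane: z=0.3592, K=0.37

ΣzᵢKᵢ = 2.0413; Σzᵢ/Kᵢ = 1.3990.
Both exceed 1, so a two-phase solution exists.
Rachford–Rice: g(ψ) = Σ zᵢ(Kᵢ−1)/(1+ψ(Kᵢ−1)) = 0.
Newton–Raphson from ψ = 0.5:
  ψ = 0.5000: g = 0.11580, g' = -0.9969 → ψ = 0.6162
  ψ = 0.6162: g = 0.00459, g' = -0.9321 → ψ = 0.6211
Converged at ψ = 0.6211.

two-phase, V/F = 0.6211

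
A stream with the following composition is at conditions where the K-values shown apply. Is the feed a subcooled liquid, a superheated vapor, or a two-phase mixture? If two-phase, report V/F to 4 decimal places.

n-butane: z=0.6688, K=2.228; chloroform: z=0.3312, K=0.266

two-phase, V/F = 0.6415

ΣzᵢKᵢ = 1.5782; Σzᵢ/Kᵢ = 1.5453.
Both exceed 1, so a two-phase solution exists.
Material balance + equilibrium reduce to Σ zᵢ(Kᵢ−1)/(1+ψ(Kᵢ−1)) = 0.
Newton iteration, ψ⁰ = 0.5:
  ψ = 0.5000: g = 0.12481, g' = -0.8325 → ψ = 0.6499
  ψ = 0.6499: g = -0.00811, g' = -0.9644 → ψ = 0.6415
Converged at ψ = 0.6415.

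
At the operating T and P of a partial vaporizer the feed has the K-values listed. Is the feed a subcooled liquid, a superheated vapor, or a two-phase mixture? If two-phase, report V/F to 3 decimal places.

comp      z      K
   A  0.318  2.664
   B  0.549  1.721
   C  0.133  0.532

superheated vapor

ΣzᵢKᵢ = 1.863; Σzᵢ/Kᵢ = 0.688.
Since Σzᵢ/Kᵢ < 1 the mixture is above its dew point — single vapor phase.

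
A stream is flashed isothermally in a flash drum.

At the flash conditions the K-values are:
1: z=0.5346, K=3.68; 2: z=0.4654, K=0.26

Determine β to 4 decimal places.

β = 0.5488

Rachford–Rice: g(β) = Σ zᵢ(Kᵢ−1)/(1+β(Kᵢ−1)) = 0.
Check two-phase: ΣzᵢKᵢ = 2.0883 > 1 and Σzᵢ/Kᵢ = 1.9353 > 1, so g(0) = 1.0883 > 0 and g(1) = -0.9353 < 0.
Binary case is linear: z₁(K₁−1)(1+β(K₂−1)) + z₂(K₂−1)(1+β(K₁−1)) = 0
⇒ β = [z₁(K₁−1)+z₂(K₂−1)] / [−(K₁−1)(K₂−1)] = 1.08833/1.98320 = 0.5488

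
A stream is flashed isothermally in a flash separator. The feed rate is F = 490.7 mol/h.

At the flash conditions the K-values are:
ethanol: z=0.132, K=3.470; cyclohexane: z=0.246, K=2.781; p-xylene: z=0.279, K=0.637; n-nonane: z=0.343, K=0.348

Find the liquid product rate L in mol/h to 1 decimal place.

Rachford–Rice: g(β) = Σ zᵢ(Kᵢ−1)/(1+β(Kᵢ−1)) = 0.
g(0) = ΣzᵢKᵢ − 1 = 0.439 and g(1) = 1 − Σzᵢ/Kᵢ = -0.550, so a root lies in (0, 1).
Newton–Raphson from β = 0.5:
  β = 0.500: g = -0.0779, g' = -0.755 → β = 0.397
  β = 0.397: g = 0.0013, g' = -0.789 → β = 0.399
Converged at β = 0.399.
Then V = β·F = 0.3985·490.7 = 195.6 mol/h and L = F − V = 295.1 mol/h.

L = 295.1 mol/h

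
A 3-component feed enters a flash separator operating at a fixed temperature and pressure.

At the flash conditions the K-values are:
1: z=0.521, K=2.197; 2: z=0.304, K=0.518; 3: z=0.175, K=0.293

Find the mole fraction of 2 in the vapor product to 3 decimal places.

y_2 = 0.209

Iterate (Newton) starting at V/F = 0.67:
  V/F = 0.670: g = -0.1054, g' = -0.700 → V/F = 0.519
  V/F = 0.519: g = -0.0064, g' = -0.628 → V/F = 0.509
Converged at V/F = 0.509.
Compositions from xᵢ = zᵢ/(1+V/F(Kᵢ−1)), yᵢ = Kᵢxᵢ:
  1: x = 0.324, y = 0.711
  2: x = 0.403, y = 0.209
  3: x = 0.273, y = 0.080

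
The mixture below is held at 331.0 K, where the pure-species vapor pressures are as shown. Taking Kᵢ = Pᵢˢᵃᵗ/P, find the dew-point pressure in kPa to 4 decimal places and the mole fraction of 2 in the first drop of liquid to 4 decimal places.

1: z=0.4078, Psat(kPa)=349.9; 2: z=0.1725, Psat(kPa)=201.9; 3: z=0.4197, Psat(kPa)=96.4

At the dew point ψ → 1, so Σzᵢ/Kᵢ = 1 with Kᵢ = Pᵢˢᵃᵗ/P ⇒ 1/P = Σzᵢ/Pᵢˢᵃᵗ.
1/P = 0.4078/349.9 + 0.1725/201.9 + 0.4197/96.4 = 0.0063736 ⇒ P = 156.8974 kPa
xᵢ = zᵢP/Pᵢˢᵃᵗ ⇒ x_2 = 0.1725·156.8974/201.9 = 0.1341

Pdew = 156.8974 kPa, x_2 = 0.1341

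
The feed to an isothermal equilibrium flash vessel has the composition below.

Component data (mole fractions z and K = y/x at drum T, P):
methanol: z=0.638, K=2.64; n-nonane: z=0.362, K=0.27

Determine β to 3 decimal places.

Rachford–Rice: g(β) = Σ zᵢ(Kᵢ−1)/(1+β(Kᵢ−1)) = 0.
g(0) = ΣzᵢKᵢ − 1 = 0.782 and g(1) = 1 − Σzᵢ/Kᵢ = -0.582, so a root lies in (0, 1).
Binary case is linear: z₁(K₁−1)(1+β(K₂−1)) + z₂(K₂−1)(1+β(K₁−1)) = 0
⇒ β = [z₁(K₁−1)+z₂(K₂−1)] / [−(K₁−1)(K₂−1)] = 0.7821/1.1972 = 0.653

β = 0.653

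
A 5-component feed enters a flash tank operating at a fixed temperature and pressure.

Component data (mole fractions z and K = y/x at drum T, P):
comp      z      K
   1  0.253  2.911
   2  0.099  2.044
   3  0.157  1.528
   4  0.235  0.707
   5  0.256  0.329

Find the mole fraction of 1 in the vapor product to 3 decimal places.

Material balance + equilibrium reduce to Σ zᵢ(Kᵢ−1)/(1+ψ(Kᵢ−1)) = 0.
g(0) = ΣzᵢKᵢ − 1 = 0.429 and g(1) = 1 − Σzᵢ/Kᵢ = -0.349, so a root lies in (0, 1).
Newton iteration, ψ⁰ = 0.62:
  ψ = 0.620: g = -0.0318, g' = -0.626 → ψ = 0.569
Converged at ψ = 0.569.
Compositions from xᵢ = zᵢ/(1+ψ(Kᵢ−1)), yᵢ = Kᵢxᵢ:
  1: x = 0.121, y = 0.353
  2: x = 0.062, y = 0.127
  3: x = 0.121, y = 0.185
  4: x = 0.282, y = 0.199
  5: x = 0.414, y = 0.136

y_1 = 0.353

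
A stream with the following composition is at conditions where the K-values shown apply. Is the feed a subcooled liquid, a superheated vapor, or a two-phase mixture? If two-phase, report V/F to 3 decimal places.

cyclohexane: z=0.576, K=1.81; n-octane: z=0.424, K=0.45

two-phase, V/F = 0.524

ΣzᵢKᵢ = 1.233; Σzᵢ/Kᵢ = 1.260.
Both exceed 1, so a two-phase solution exists.
Material balance + equilibrium reduce to Σ zᵢ(Kᵢ−1)/(1+ψ(Kᵢ−1)) = 0.
Iterate (Newton) starting at ψ = 0.5:
  ψ = 0.500: g = 0.0104, g' = -0.435 → ψ = 0.524
Converged at ψ = 0.524.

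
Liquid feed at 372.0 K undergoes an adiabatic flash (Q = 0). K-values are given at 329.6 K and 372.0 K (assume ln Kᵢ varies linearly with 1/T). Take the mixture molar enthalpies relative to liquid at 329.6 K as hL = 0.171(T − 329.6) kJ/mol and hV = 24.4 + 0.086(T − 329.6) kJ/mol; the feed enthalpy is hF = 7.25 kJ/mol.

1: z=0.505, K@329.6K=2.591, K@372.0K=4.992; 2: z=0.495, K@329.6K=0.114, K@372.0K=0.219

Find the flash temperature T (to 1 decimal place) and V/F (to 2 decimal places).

T = 332.0 K, V/F = 0.28

Adiabatic flash: solve Rachford–Rice at each trial T, then check hF = ψ·hV(T) + (1−ψ)·hL(T).
  T = 329.6 K: K = (2.591, 0.114), RR gives ψ = 0.259, H_out = 6.316 kJ/mol
  T = 372.0 K: K = (4.992, 0.219), RR gives ψ = 0.523, H_out = 18.119 kJ/mol
  T = 350.8 K: K = (3.668, 0.161), RR gives ψ = 0.417, H_out = 13.038 kJ/mol
  T = 340.2 K: K = (3.100, 0.136), RR gives ψ = 0.349, H_out = 10.012 kJ/mol
  T = 334.9 K: K = (2.838, 0.125), RR gives ψ = 0.308, H_out = 8.276 kJ/mol
  T = 332.2 K: K = (2.710, 0.119), RR gives ψ = 0.284, H_out = 7.310 kJ/mol
  T = 330.9 K: K = (2.650, 0.117), RR gives ψ = 0.272, H_out = 6.822 kJ/mol
Linear interpolation between T = 330.9 (H_out = 6.822) and T = 332.2 (H_out = 7.310) on hF = 7.25 gives T ≈ 332.0 K, at which ψ = 0.28.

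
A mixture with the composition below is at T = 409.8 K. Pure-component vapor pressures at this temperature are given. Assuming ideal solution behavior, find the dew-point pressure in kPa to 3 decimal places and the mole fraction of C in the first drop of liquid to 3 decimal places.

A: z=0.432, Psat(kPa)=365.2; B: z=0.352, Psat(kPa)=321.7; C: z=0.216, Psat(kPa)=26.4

Pdew = 95.612 kPa, x_C = 0.782

At the dew point ψ → 1, so Σzᵢ/Kᵢ = 1 with Kᵢ = Pᵢˢᵃᵗ/P ⇒ 1/P = Σzᵢ/Pᵢˢᵃᵗ.
1/P = 0.432/365.2 + 0.352/321.7 + 0.216/26.4 = 0.010459 ⇒ P = 95.612 kPa
xᵢ = zᵢP/Pᵢˢᵃᵗ ⇒ x_C = 0.216·95.612/26.4 = 0.782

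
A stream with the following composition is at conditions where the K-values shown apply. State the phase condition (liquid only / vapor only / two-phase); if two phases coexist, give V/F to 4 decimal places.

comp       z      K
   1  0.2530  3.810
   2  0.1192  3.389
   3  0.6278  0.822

ΣzᵢKᵢ = 1.8840; Σzᵢ/Kᵢ = 0.8653.
Since Σzᵢ/Kᵢ < 1 the mixture is above its dew point — single vapor phase.

vapor only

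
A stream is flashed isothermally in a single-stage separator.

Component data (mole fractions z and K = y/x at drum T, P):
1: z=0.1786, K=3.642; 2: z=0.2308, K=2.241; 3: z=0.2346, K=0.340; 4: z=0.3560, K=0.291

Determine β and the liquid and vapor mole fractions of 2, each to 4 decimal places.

Iterate (Newton) starting at β = 0.48:
  β = 0.4800: g = -0.22171, g' = -1.0121 → β = 0.2609
  β = 0.2609: g = -0.00108, g' = -1.0582 → β = 0.2599
Converged at β = 0.2599.
Compositions from xᵢ = zᵢ/(1+β(Kᵢ−1)), yᵢ = Kᵢxᵢ:
  1: x = 0.1059, y = 0.3856
  2: x = 0.1745, y = 0.3911
  3: x = 0.2832, y = 0.0963
  4: x = 0.4364, y = 0.1270

β = 0.2599, x_2 = 0.1745, y_2 = 0.3911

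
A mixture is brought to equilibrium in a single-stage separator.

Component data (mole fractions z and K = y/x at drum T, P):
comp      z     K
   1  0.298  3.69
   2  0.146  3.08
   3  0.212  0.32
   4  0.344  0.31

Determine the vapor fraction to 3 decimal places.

Rachford–Rice: g(ψ) = Σ zᵢ(Kᵢ−1)/(1+ψ(Kᵢ−1)) = 0.
g(0) = ΣzᵢKᵢ − 1 = 0.724 and g(1) = 1 − Σzᵢ/Kᵢ = -0.900, so a root lies in (0, 1).
Newton iteration, ψ⁰ = 0.5:
  ψ = 0.500: g = -0.0901, g' = -1.151 → ψ = 0.422
Converged at ψ = 0.422.

ψ = 0.422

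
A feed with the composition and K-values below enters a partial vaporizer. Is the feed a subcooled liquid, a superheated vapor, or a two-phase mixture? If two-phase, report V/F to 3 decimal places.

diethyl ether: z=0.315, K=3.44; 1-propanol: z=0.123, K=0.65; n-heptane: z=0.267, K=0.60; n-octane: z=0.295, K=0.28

ΣzᵢKᵢ = 1.406; Σzᵢ/Kᵢ = 1.779.
Both exceed 1, so a two-phase solution exists.
Iterate (Newton) starting at ψ = 0.61:
  ψ = 0.610: g = -0.2659, g' = -0.888 → ψ = 0.311
  ψ = 0.311: g = -0.0067, g' = -0.935 → ψ = 0.304
Converged at ψ = 0.304.

two-phase, V/F = 0.304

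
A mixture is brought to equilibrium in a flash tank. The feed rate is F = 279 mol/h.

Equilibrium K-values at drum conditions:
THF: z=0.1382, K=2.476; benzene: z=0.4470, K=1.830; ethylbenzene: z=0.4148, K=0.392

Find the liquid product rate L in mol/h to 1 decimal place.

Material balance + equilibrium reduce to Σ zᵢ(Kᵢ−1)/(1+β(Kᵢ−1)) = 0.
Feasibility: ΣzᵢKᵢ = 1.3228, Σzᵢ/Kᵢ = 1.3582 — both > 1, two phases present.
Newton–Raphson from β = 0.59:
  β = 0.5900: g = -0.03519, g' = -0.5976 → β = 0.5311
  β = 0.5311: g = -0.00064, g' = -0.5774 → β = 0.5300
Converged at β = 0.5300.
Then V = β·F = 0.5300·279 = 147.9 mol/h and L = F − V = 131.1 mol/h.

L = 131.1 mol/h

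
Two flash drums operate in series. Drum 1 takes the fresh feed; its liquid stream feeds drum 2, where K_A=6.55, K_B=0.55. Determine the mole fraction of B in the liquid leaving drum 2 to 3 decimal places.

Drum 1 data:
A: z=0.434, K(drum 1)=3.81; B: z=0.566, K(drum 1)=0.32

x_B (drum 2) = 0.925

Drum 1:
Let ψ₁ = V/F and solve Σ zᵢ(Kᵢ−1)/(1+ψ₁(Kᵢ−1)) = 0.
g(0) = ΣzᵢKᵢ − 1 = 0.835 and g(1) = 1 − Σzᵢ/Kᵢ = -0.883, so a root lies in (0, 1).
Binary case is linear: z₁(K₁−1)(1+ψ₁(K₂−1)) + z₂(K₂−1)(1+ψ₁(K₁−1)) = 0
⇒ ψ₁ = [z₁(K₁−1)+z₂(K₂−1)] / [−(K₁−1)(K₂−1)] = 0.8347/1.9108 = 0.437
Drum-1 compositions:
  A: x = 0.195, y = 0.742
  B: x = 0.805, y = 0.258
Drum-2 feed = drum-1 liquid: z₂ = (0.1948, 0.8052).
Drum 2:
Binary case is linear: z₁(K₁−1)(1+ψ₂(K₂−1)) + z₂(K₂−1)(1+ψ₂(K₁−1)) = 0
⇒ ψ₂ = [z₁(K₁−1)+z₂(K₂−1)] / [−(K₁−1)(K₂−1)] = 0.7191/2.4975 = 0.288
  A: x = 0.075, y = 0.491
  B: x = 0.925, y = 0.509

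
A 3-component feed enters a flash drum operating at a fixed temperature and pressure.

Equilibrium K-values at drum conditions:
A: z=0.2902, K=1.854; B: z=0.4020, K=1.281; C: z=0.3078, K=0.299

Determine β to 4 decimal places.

β = 0.3684

Material balance + equilibrium reduce to Σ zᵢ(Kᵢ−1)/(1+β(Kᵢ−1)) = 0.
Check two-phase: ΣzᵢKᵢ = 1.1450 > 1 and Σzᵢ/Kᵢ = 1.4998 > 1, so g(0) = 0.1450 > 0 and g(1) = -0.4998 < 0.
Newton iteration, β⁰ = 0.34:
  β = 0.3400: g = 0.01189, g' = -0.4143 → β = 0.3687
  β = 0.3687: g = -0.00013, g' = -0.4235 → β = 0.3684
Converged at β = 0.3684.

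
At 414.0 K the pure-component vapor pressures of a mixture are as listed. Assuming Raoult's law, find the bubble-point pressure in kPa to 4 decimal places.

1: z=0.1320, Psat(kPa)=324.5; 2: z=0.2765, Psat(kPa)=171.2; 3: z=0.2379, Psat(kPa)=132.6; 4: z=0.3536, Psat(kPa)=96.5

Pbub = 155.8387 kPa

At the bubble point ψ → 0, so ΣzᵢKᵢ = 1 with Kᵢ = Pᵢˢᵃᵗ/P ⇒ P = ΣzᵢPᵢˢᵃᵗ.
P = 0.1320·324.5 + 0.2765·171.2 + 0.2379·132.6 + 0.3536·96.5 = 155.8387 kPa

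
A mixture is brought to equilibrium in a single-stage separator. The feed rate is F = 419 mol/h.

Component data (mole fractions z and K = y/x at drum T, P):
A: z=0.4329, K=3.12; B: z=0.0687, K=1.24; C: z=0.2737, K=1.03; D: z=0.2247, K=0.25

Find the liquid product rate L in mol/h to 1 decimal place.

Newton iteration, β⁰ = 0.61:
  β = 0.6100: g = 0.11200, g' = -0.8027 → β = 0.7495
  β = 0.7495: g = -0.00841, g' = -0.9526 → β = 0.7407
  β = 0.7407: g = -0.00007, g' = -0.9374 → β = 0.7406
Converged at β = 0.7406.
Then V = β·F = 0.7406·419 = 310.3 mol/h and L = F − V = 108.7 mol/h.

L = 108.7 mol/h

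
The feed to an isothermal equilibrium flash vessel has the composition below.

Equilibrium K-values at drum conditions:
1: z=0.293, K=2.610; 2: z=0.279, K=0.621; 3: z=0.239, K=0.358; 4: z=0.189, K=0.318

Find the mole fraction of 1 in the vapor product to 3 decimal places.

y_1 = 0.665

Material balance + equilibrium reduce to Σ zᵢ(Kᵢ−1)/(1+β(Kᵢ−1)) = 0.
g(0) = ΣzᵢKᵢ − 1 = 0.084 and g(1) = 1 − Σzᵢ/Kᵢ = -0.823, so a root lies in (0, 1).
Iterate (Newton) starting at β = 0.5:
  β = 0.500: g = -0.2907, g' = -0.710 → β = 0.091
  β = 0.091: g = 0.0018, g' = -0.832 → β = 0.093
Converged at β = 0.093.
Compositions from xᵢ = zᵢ/(1+β(Kᵢ−1)), yᵢ = Kᵢxᵢ:
  1: x = 0.255, y = 0.665
  2: x = 0.289, y = 0.180
  3: x = 0.254, y = 0.091
  4: x = 0.202, y = 0.064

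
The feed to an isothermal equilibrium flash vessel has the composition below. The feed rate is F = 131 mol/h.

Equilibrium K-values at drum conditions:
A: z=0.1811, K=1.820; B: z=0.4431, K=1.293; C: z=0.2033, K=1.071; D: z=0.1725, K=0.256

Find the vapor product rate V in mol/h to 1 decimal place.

Let ψ = V/F and solve Σ zᵢ(Kᵢ−1)/(1+ψ(Kᵢ−1)) = 0.
Check two-phase: ΣzᵢKᵢ = 1.1644 > 1 and Σzᵢ/Kᵢ = 1.3058 > 1, so g(0) = 0.1644 > 0 and g(1) = -0.3058 < 0.
Iterate (Newton) starting at ψ = 0.5:
  ψ = 0.5000: g = 0.02814, g' = -0.3333 → ψ = 0.5844
  ψ = 0.5844: g = -0.00198, g' = -0.3832 → ψ = 0.5793
  ψ = 0.5793: g = -0.00001, g' = -0.3796 → ψ = 0.5792
Converged at ψ = 0.5792.
Then V = ψ·F = 0.5792·131 = 75.9 mol/h and L = F − V = 55.1 mol/h.

V = 75.9 mol/h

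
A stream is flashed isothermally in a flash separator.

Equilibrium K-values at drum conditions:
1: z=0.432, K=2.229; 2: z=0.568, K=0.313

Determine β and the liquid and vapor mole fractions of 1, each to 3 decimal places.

β = 0.167, x_1 = 0.359, y_1 = 0.799

Binary case is linear: z₁(K₁−1)(1+β(K₂−1)) + z₂(K₂−1)(1+β(K₁−1)) = 0
⇒ β = [z₁(K₁−1)+z₂(K₂−1)] / [−(K₁−1)(K₂−1)] = 0.1407/0.8443 = 0.167
Compositions from xᵢ = zᵢ/(1+β(Kᵢ−1)), yᵢ = Kᵢxᵢ:
  1: x = 0.359, y = 0.799
  2: x = 0.641, y = 0.201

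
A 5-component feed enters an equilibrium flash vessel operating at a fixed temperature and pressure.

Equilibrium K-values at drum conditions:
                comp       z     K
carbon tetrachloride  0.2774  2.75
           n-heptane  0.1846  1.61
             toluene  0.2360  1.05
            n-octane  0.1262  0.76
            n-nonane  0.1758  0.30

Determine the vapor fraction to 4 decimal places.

Let ψ = V/F and solve Σ zᵢ(Kᵢ−1)/(1+ψ(Kᵢ−1)) = 0.
Check two-phase: ΣzᵢKᵢ = 1.4565 > 1 and Σzᵢ/Kᵢ = 1.1923 > 1, so g(0) = 0.4565 > 0 and g(1) = -0.1923 < 0.
Newton–Raphson from ψ = 0.5:
  ψ = 0.5000: g = 0.13297, g' = -0.4958 → ψ = 0.7682
  ψ = 0.7682: g = -0.00822, g' = -0.6010 → ψ = 0.7545
  ψ = 0.7545: g = -0.00009, g' = -0.5883 → ψ = 0.7543
Converged at ψ = 0.7543.

ψ = 0.7543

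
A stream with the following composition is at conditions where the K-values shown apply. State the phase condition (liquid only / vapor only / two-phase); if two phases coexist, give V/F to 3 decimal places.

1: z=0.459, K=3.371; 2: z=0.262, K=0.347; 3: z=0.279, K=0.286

ΣzᵢKᵢ = 1.718; Σzᵢ/Kᵢ = 1.867.
Both exceed 1, so a two-phase solution exists.
Rachford–Rice: g(ψ) = Σ zᵢ(Kᵢ−1)/(1+ψ(Kᵢ−1)) = 0.
Iterate (Newton) starting at ψ = 0.47:
  ψ = 0.470: g = -0.0320, g' = -1.132 → ψ = 0.442
Converged at ψ = 0.442.

two-phase, V/F = 0.442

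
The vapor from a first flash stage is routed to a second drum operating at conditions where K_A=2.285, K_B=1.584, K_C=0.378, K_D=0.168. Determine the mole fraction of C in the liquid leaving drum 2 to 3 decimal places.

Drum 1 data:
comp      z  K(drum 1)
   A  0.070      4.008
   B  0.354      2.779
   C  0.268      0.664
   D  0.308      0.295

x_C (drum 2) = 0.285

Drum 1:
Let ψ₁ = V/F and solve Σ zᵢ(Kᵢ−1)/(1+ψ₁(Kᵢ−1)) = 0.
g(0) = ΣzᵢKᵢ − 1 = 0.533 and g(1) = 1 − Σzᵢ/Kᵢ = -0.593, so a root lies in (0, 1).
Newton–Raphson from ψ₁ = 0.37:
  ψ₁ = 0.370: g = 0.0828, g' = -0.869 → ψ₁ = 0.465
  ψ₁ = 0.465: g = 0.0024, g' = -0.827 → ψ₁ = 0.468
Converged at ψ₁ = 0.468.
Drum-1 compositions:
  A: x = 0.029, y = 0.116
  B: x = 0.193, y = 0.537
  C: x = 0.318, y = 0.211
  D: x = 0.460, y = 0.136
Drum-2 feed = drum-1 vapor: z₂ = (0.1165, 0.5367, 0.2112, 0.1356).
Drum 2:
Material balance + equilibrium reduce to Σ zᵢ(Kᵢ−1)/(1+ψ₂(Kᵢ−1)) = 0.
Feasibility: ΣzᵢKᵢ = 1.219, Σzᵢ/Kᵢ = 1.756 — both > 1, two phases present.
Iterate (Newton) starting at ψ₂ = 0.54:
  ψ₂ = 0.540: g = -0.0760, g' = -0.668 → ψ₂ = 0.426
  ψ₂ = 0.426: g = -0.0058, g' = -0.574 → ψ₂ = 0.416
Converged at ψ₂ = 0.416.
  A: x = 0.076, y = 0.173
  B: x = 0.432, y = 0.684
  C: x = 0.285, y = 0.108
  D: x = 0.207, y = 0.035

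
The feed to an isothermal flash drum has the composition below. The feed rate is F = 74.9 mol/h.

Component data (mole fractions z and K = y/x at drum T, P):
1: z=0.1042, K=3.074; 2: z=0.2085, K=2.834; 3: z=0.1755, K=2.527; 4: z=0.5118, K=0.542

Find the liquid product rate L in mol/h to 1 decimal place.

L = 16.8 mol/h

Rachford–Rice: g(ψ) = Σ zᵢ(Kᵢ−1)/(1+ψ(Kᵢ−1)) = 0.
g(0) = ΣzᵢKᵢ − 1 = 0.6321 and g(1) = 1 − Σzᵢ/Kᵢ = -0.1212, so a root lies in (0, 1).
Iterate (Newton) starting at ψ = 0.39:
  ψ = 0.3900: g = 0.22499, g' = -0.6952 → ψ = 0.7136
  ψ = 0.7136: g = 0.03279, g' = -0.5351 → ψ = 0.7749
  ψ = 0.7749: g = 0.00021, g' = -0.5294 → ψ = 0.7753
Converged at ψ = 0.7753.
Then V = ψ·F = 0.7753·74.9 = 58.1 mol/h and L = F − V = 16.8 mol/h.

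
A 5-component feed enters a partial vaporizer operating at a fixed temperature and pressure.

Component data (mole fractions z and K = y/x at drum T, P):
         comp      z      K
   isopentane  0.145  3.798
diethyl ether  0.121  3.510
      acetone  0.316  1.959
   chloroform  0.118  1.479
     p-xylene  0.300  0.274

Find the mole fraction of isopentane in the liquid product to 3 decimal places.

Iterate (Newton) starting at β = 0.5:
  β = 0.500: g = 0.2123, g' = -0.887 → β = 0.739
  β = 0.739: g = -0.0125, g' = -1.065 → β = 0.728
  β = 0.728: g = -0.0001, g' = -1.045 → β = 0.727
Converged at β = 0.727.
Compositions from xᵢ = zᵢ/(1+β(Kᵢ−1)), yᵢ = Kᵢxᵢ:
  isopentane: x = 0.048, y = 0.181
  diethyl ether: x = 0.043, y = 0.150
  acetone: x = 0.186, y = 0.365
  chloroform: x = 0.088, y = 0.129
  p-xylene: x = 0.636, y = 0.174

x_isopentane = 0.048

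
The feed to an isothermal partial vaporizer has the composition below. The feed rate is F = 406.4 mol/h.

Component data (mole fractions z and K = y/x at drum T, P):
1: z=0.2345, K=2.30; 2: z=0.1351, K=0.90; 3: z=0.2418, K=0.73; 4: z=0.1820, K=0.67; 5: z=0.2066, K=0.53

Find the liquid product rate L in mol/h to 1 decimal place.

L = 339.2 mol/h

Let ψ = V/F and solve Σ zᵢ(Kᵢ−1)/(1+ψ(Kᵢ−1)) = 0.
Check two-phase: ΣzᵢKᵢ = 1.0689 > 1 and Σzᵢ/Kᵢ = 1.2448 > 1, so g(0) = 0.0689 > 0 and g(1) = -0.2448 < 0.
Newton iteration, ψ⁰ = 0.41:
  ψ = 0.4100: g = -0.07838, g' = -0.2889 → ψ = 0.1387
  ψ = 0.1387: g = 0.00993, g' = -0.3789 → ψ = 0.1649
  ψ = 0.1649: g = 0.00018, g' = -0.3652 → ψ = 0.1654
Converged at ψ = 0.1654.
Then V = ψ·F = 0.1654·406.4 = 67.2 mol/h and L = F − V = 339.2 mol/h.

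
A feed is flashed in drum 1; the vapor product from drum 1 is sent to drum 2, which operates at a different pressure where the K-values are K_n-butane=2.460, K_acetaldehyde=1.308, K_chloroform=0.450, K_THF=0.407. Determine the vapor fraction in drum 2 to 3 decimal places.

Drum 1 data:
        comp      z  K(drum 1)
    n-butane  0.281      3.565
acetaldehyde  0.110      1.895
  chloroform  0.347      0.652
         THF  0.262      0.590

V/F (drum 2) = 0.360

Drum 1:
Newton iteration, ψ₁⁰ = 0.53:
  ψ₁ = 0.530: g = 0.0869, g' = -0.508 → ψ₁ = 0.701
  ψ₁ = 0.701: g = 0.0075, g' = -0.430 → ψ₁ = 0.719
Converged at ψ₁ = 0.719.
Drum-1 compositions:
  n-butane: x = 0.099, y = 0.352
  acetaldehyde: x = 0.067, y = 0.127
  chloroform: x = 0.463, y = 0.302
  THF: x = 0.371, y = 0.219
Drum-2 feed = drum-1 vapor: z₂ = (0.3523, 0.1268, 0.3017, 0.2192).
Drum 2:
Newton–Raphson from ψ₂ = 0.37:
  ψ₂ = 0.370: g = -0.0059, g' = -0.597 → ψ₂ = 0.360
Converged at ψ₂ = 0.360.
  n-butane: x = 0.231, y = 0.568
  acetaldehyde: x = 0.114, y = 0.149
  chloroform: x = 0.376, y = 0.169
  THF: x = 0.279, y = 0.113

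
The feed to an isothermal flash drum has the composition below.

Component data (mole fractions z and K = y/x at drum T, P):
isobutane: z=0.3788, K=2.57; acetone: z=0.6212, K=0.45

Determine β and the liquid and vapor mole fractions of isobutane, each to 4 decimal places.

β = 0.2931, x_isobutane = 0.2594, y_isobutane = 0.6667

Binary case is linear: z₁(K₁−1)(1+β(K₂−1)) + z₂(K₂−1)(1+β(K₁−1)) = 0
⇒ β = [z₁(K₁−1)+z₂(K₂−1)] / [−(K₁−1)(K₂−1)] = 0.25306/0.86350 = 0.2931
Compositions from xᵢ = zᵢ/(1+β(Kᵢ−1)), yᵢ = Kᵢxᵢ:
  isobutane: x = 0.2594, y = 0.6667
  acetone: x = 0.7406, y = 0.3333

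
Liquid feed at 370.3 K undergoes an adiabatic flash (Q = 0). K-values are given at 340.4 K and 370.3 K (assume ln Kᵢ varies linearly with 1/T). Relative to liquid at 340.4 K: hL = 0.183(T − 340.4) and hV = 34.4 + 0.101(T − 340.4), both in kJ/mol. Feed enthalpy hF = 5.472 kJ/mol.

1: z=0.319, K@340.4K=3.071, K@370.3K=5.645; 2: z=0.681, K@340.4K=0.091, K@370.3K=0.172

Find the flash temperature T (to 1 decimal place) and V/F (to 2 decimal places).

T = 349.7 K, V/F = 0.11

Adiabatic flash: solve Rachford–Rice at each trial T, then check hF = ψ·hV(T) + (1−ψ)·hL(T).
  T = 340.4 K: K = (3.071, 0.091), RR gives ψ = 0.022, H_out = 0.761 kJ/mol
  T = 370.3 K: K = (5.645, 0.172), RR gives ψ = 0.239, H_out = 13.096 kJ/mol
  T = 355.4 K: K = (4.222, 0.127), RR gives ψ = 0.154, H_out = 7.853 kJ/mol
  T = 347.9 K: K = (3.613, 0.108), RR gives ψ = 0.097, H_out = 4.648 kJ/mol
  T = 351.6 K: K = (3.905, 0.117), RR gives ψ = 0.127, H_out = 6.295 kJ/mol
  T = 349.8 K: K = (3.761, 0.112), RR gives ψ = 0.113, H_out = 5.512 kJ/mol
Linear interpolation between T = 347.9 (H_out = 4.648) and T = 349.8 (H_out = 5.512) on hF = 5.472 gives T ≈ 349.7 K, at which ψ = 0.11.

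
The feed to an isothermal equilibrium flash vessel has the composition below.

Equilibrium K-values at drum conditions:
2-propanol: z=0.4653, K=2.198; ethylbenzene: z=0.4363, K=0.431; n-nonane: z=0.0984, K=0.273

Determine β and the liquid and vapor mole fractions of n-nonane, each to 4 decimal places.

Material balance + equilibrium reduce to Σ zᵢ(Kᵢ−1)/(1+β(Kᵢ−1)) = 0.
Check two-phase: ΣzᵢKᵢ = 1.2376 > 1 and Σzᵢ/Kᵢ = 1.5844 > 1, so g(0) = 0.2376 > 0 and g(1) = -0.5844 < 0.
Newton iteration, β⁰ = 0.5:
  β = 0.5000: g = -0.11075, g' = -0.6655 → β = 0.3336
  β = 0.3336: g = -0.00259, g' = -0.6467 → β = 0.3296
Converged at β = 0.3296.
Compositions from xᵢ = zᵢ/(1+β(Kᵢ−1)), yᵢ = Kᵢxᵢ:
  2-propanol: x = 0.3336, y = 0.7332
  ethylbenzene: x = 0.5370, y = 0.2315
  n-nonane: x = 0.1294, y = 0.0353

β = 0.3296, x_n-nonane = 0.1294, y_n-nonane = 0.0353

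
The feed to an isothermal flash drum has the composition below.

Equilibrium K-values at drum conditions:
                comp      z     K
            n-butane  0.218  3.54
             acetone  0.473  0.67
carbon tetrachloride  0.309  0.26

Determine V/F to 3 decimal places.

Rachford–Rice: g(V/F) = Σ zᵢ(Kᵢ−1)/(1+V/F(Kᵢ−1)) = 0.
Feasibility: ΣzᵢKᵢ = 1.169, Σzᵢ/Kᵢ = 1.956 — both > 1, two phases present.
Iterate (Newton) starting at V/F = 0.57:
  V/F = 0.570: g = -0.3615, g' = -0.819 → V/F = 0.129
  V/F = 0.129: g = 0.0017, g' = -1.062 → V/F = 0.130
Converged at V/F = 0.130.

V/F = 0.130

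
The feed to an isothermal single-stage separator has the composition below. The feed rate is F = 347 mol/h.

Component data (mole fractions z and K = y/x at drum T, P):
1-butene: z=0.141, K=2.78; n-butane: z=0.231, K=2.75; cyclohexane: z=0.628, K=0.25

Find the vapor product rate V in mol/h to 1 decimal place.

Let β = V/F and solve Σ zᵢ(Kᵢ−1)/(1+β(Kᵢ−1)) = 0.
Feasibility: ΣzᵢKᵢ = 1.184, Σzᵢ/Kᵢ = 2.647 — both > 1, two phases present.
Newton–Raphson from β = 0.33:
  β = 0.330: g = -0.2115, g' = -1.085 → β = 0.135
  β = 0.135: g = 0.0052, g' = -1.190 → β = 0.139
Converged at β = 0.139.
Then V = β·F = 0.1395·347 = 48.4 mol/h and L = F − V = 298.6 mol/h.

V = 48.4 mol/h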